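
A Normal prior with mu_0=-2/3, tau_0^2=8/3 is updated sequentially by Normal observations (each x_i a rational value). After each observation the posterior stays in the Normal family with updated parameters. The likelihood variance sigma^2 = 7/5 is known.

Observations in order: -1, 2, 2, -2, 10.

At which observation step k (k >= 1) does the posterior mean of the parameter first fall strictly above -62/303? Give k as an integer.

obs 1: x=-1 → posterior Normal(-54/61, 56/61)
obs 2: x=2 → posterior Normal(26/101, 56/101)
obs 3: x=2 → posterior Normal(106/141, 56/141)
obs 4: x=-2 → posterior Normal(26/181, 56/181)
obs 5: x=10 → posterior Normal(426/221, 56/221)

k = 2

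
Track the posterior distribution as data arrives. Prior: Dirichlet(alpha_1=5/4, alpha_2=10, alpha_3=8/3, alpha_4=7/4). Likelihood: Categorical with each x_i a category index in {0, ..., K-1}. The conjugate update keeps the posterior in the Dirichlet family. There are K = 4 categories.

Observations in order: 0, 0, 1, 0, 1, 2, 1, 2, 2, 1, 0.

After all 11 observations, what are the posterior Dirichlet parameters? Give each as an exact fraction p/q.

alpha_1=21/4, alpha_2=14, alpha_3=17/3, alpha_4=7/4

obs 1: x=0 → posterior Dirichlet(9/4, 10, 8/3, 7/4)
obs 2: x=0 → posterior Dirichlet(13/4, 10, 8/3, 7/4)
obs 3: x=1 → posterior Dirichlet(13/4, 11, 8/3, 7/4)
obs 4: x=0 → posterior Dirichlet(17/4, 11, 8/3, 7/4)
obs 5: x=1 → posterior Dirichlet(17/4, 12, 8/3, 7/4)
obs 6: x=2 → posterior Dirichlet(17/4, 12, 11/3, 7/4)
obs 7: x=1 → posterior Dirichlet(17/4, 13, 11/3, 7/4)
obs 8: x=2 → posterior Dirichlet(17/4, 13, 14/3, 7/4)
obs 9: x=2 → posterior Dirichlet(17/4, 13, 17/3, 7/4)
obs 10: x=1 → posterior Dirichlet(17/4, 14, 17/3, 7/4)
obs 11: x=0 → posterior Dirichlet(21/4, 14, 17/3, 7/4)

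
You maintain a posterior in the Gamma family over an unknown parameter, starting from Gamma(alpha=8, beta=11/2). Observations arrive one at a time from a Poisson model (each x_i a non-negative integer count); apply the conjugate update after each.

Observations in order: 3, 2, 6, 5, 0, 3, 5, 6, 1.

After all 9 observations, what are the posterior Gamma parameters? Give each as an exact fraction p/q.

obs 1: x=3 → posterior Gamma(11, 13/2)
obs 2: x=2 → posterior Gamma(13, 15/2)
obs 3: x=6 → posterior Gamma(19, 17/2)
obs 4: x=5 → posterior Gamma(24, 19/2)
obs 5: x=0 → posterior Gamma(24, 21/2)
obs 6: x=3 → posterior Gamma(27, 23/2)
obs 7: x=5 → posterior Gamma(32, 25/2)
obs 8: x=6 → posterior Gamma(38, 27/2)
obs 9: x=1 → posterior Gamma(39, 29/2)

alpha=39, beta=29/2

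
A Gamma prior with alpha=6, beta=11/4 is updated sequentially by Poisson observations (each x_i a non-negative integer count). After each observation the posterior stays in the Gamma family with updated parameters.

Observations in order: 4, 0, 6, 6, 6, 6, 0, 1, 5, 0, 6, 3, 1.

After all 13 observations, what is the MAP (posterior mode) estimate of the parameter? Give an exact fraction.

obs 1: x=4 → posterior Gamma(10, 15/4)
obs 2: x=0 → posterior Gamma(10, 19/4)
obs 3: x=6 → posterior Gamma(16, 23/4)
obs 4: x=6 → posterior Gamma(22, 27/4)
obs 5: x=6 → posterior Gamma(28, 31/4)
obs 6: x=6 → posterior Gamma(34, 35/4)
obs 7: x=0 → posterior Gamma(34, 39/4)
obs 8: x=1 → posterior Gamma(35, 43/4)
obs 9: x=5 → posterior Gamma(40, 47/4)
obs 10: x=0 → posterior Gamma(40, 51/4)
obs 11: x=6 → posterior Gamma(46, 55/4)
obs 12: x=3 → posterior Gamma(49, 59/4)
obs 13: x=1 → posterior Gamma(50, 63/4)

28/9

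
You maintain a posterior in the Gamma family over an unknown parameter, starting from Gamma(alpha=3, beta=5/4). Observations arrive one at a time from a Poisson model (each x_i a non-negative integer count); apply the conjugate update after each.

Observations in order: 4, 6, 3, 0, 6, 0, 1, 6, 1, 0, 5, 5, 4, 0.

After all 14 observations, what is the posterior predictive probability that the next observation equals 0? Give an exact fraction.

obs 1: x=4 → posterior Gamma(7, 9/4)
obs 2: x=6 → posterior Gamma(13, 13/4)
obs 3: x=3 → posterior Gamma(16, 17/4)
obs 4: x=0 → posterior Gamma(16, 21/4)
obs 5: x=6 → posterior Gamma(22, 25/4)
obs 6: x=0 → posterior Gamma(22, 29/4)
obs 7: x=1 → posterior Gamma(23, 33/4)
obs 8: x=6 → posterior Gamma(29, 37/4)
obs 9: x=1 → posterior Gamma(30, 41/4)
obs 10: x=0 → posterior Gamma(30, 45/4)
obs 11: x=5 → posterior Gamma(35, 49/4)
obs 12: x=5 → posterior Gamma(40, 53/4)
obs 13: x=4 → posterior Gamma(44, 57/4)
obs 14: x=0 → posterior Gamma(44, 61/4)

3585194656582687097035763534929220777070593006222509027099005738447779809872241/58639153496314421699960747595891440431968561609670587131404317915439605712890625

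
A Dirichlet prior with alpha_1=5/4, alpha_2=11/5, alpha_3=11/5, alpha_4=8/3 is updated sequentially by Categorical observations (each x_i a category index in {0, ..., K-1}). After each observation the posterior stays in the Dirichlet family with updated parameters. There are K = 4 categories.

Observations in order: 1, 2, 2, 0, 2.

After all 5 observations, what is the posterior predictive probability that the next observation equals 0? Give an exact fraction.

obs 1: x=1 → posterior Dirichlet(5/4, 16/5, 11/5, 8/3)
obs 2: x=2 → posterior Dirichlet(5/4, 16/5, 16/5, 8/3)
obs 3: x=2 → posterior Dirichlet(5/4, 16/5, 21/5, 8/3)
obs 4: x=0 → posterior Dirichlet(9/4, 16/5, 21/5, 8/3)
obs 5: x=2 → posterior Dirichlet(9/4, 16/5, 26/5, 8/3)

135/799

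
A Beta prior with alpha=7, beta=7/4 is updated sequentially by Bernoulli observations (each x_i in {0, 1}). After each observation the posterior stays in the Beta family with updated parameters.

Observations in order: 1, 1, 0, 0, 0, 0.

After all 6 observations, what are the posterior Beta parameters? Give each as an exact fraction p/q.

obs 1: x=1 → posterior Beta(8, 7/4)
obs 2: x=1 → posterior Beta(9, 7/4)
obs 3: x=0 → posterior Beta(9, 11/4)
obs 4: x=0 → posterior Beta(9, 15/4)
obs 5: x=0 → posterior Beta(9, 19/4)
obs 6: x=0 → posterior Beta(9, 23/4)

alpha=9, beta=23/4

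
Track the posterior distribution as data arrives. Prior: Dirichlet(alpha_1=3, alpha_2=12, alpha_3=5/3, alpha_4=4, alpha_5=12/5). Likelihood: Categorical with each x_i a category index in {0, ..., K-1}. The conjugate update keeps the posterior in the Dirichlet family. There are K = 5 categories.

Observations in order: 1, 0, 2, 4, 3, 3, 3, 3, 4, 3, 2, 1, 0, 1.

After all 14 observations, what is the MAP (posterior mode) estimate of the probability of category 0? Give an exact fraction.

obs 1: x=1 → posterior Dirichlet(3, 13, 5/3, 4, 12/5)
obs 2: x=0 → posterior Dirichlet(4, 13, 5/3, 4, 12/5)
obs 3: x=2 → posterior Dirichlet(4, 13, 8/3, 4, 12/5)
obs 4: x=4 → posterior Dirichlet(4, 13, 8/3, 4, 17/5)
obs 5: x=3 → posterior Dirichlet(4, 13, 8/3, 5, 17/5)
obs 6: x=3 → posterior Dirichlet(4, 13, 8/3, 6, 17/5)
obs 7: x=3 → posterior Dirichlet(4, 13, 8/3, 7, 17/5)
obs 8: x=3 → posterior Dirichlet(4, 13, 8/3, 8, 17/5)
obs 9: x=4 → posterior Dirichlet(4, 13, 8/3, 8, 22/5)
obs 10: x=3 → posterior Dirichlet(4, 13, 8/3, 9, 22/5)
obs 11: x=2 → posterior Dirichlet(4, 13, 11/3, 9, 22/5)
obs 12: x=1 → posterior Dirichlet(4, 14, 11/3, 9, 22/5)
obs 13: x=0 → posterior Dirichlet(5, 14, 11/3, 9, 22/5)
obs 14: x=1 → posterior Dirichlet(5, 15, 11/3, 9, 22/5)

60/481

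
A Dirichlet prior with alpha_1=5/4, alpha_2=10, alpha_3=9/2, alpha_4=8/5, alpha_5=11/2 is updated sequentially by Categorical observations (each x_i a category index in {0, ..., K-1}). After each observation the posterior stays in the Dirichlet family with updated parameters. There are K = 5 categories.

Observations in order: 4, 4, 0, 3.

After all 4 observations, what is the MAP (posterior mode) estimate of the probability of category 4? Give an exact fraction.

obs 1: x=4 → posterior Dirichlet(5/4, 10, 9/2, 8/5, 13/2)
obs 2: x=4 → posterior Dirichlet(5/4, 10, 9/2, 8/5, 15/2)
obs 3: x=0 → posterior Dirichlet(9/4, 10, 9/2, 8/5, 15/2)
obs 4: x=3 → posterior Dirichlet(9/4, 10, 9/2, 13/5, 15/2)

130/437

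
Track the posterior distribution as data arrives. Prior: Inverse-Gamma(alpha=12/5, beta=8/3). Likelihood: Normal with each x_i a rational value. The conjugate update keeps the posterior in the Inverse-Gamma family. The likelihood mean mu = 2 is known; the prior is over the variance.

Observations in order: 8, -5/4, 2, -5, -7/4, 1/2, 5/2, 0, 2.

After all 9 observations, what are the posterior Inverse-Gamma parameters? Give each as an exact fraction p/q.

obs 1: x=8 → posterior Inverse-Gamma(29/10, 62/3)
obs 2: x=-5/4 → posterior Inverse-Gamma(17/5, 2491/96)
obs 3: x=2 → posterior Inverse-Gamma(39/10, 2491/96)
obs 4: x=-5 → posterior Inverse-Gamma(22/5, 4843/96)
obs 5: x=-7/4 → posterior Inverse-Gamma(49/10, 2759/48)
obs 6: x=1/2 → posterior Inverse-Gamma(27/5, 2813/48)
obs 7: x=5/2 → posterior Inverse-Gamma(59/10, 2819/48)
obs 8: x=0 → posterior Inverse-Gamma(32/5, 2915/48)
obs 9: x=2 → posterior Inverse-Gamma(69/10, 2915/48)

alpha=69/10, beta=2915/48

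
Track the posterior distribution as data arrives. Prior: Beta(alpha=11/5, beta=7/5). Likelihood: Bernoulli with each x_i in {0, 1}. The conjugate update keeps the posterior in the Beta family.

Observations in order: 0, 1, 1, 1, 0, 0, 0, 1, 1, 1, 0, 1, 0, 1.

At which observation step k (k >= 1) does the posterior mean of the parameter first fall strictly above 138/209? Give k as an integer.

k = 4

obs 1: x=0 → posterior Beta(11/5, 12/5)
obs 2: x=1 → posterior Beta(16/5, 12/5)
obs 3: x=1 → posterior Beta(21/5, 12/5)
obs 4: x=1 → posterior Beta(26/5, 12/5)
obs 5: x=0 → posterior Beta(26/5, 17/5)
obs 6: x=0 → posterior Beta(26/5, 22/5)
obs 7: x=0 → posterior Beta(26/5, 27/5)
obs 8: x=1 → posterior Beta(31/5, 27/5)
obs 9: x=1 → posterior Beta(36/5, 27/5)
obs 10: x=1 → posterior Beta(41/5, 27/5)
obs 11: x=0 → posterior Beta(41/5, 32/5)
obs 12: x=1 → posterior Beta(46/5, 32/5)
obs 13: x=0 → posterior Beta(46/5, 37/5)
obs 14: x=1 → posterior Beta(51/5, 37/5)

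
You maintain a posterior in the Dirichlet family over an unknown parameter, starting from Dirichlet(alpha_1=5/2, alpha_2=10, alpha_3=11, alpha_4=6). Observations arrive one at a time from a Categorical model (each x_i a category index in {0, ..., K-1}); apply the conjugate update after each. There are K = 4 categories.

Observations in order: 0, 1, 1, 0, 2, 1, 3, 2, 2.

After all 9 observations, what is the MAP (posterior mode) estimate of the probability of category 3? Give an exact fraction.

obs 1: x=0 → posterior Dirichlet(7/2, 10, 11, 6)
obs 2: x=1 → posterior Dirichlet(7/2, 11, 11, 6)
obs 3: x=1 → posterior Dirichlet(7/2, 12, 11, 6)
obs 4: x=0 → posterior Dirichlet(9/2, 12, 11, 6)
obs 5: x=2 → posterior Dirichlet(9/2, 12, 12, 6)
obs 6: x=1 → posterior Dirichlet(9/2, 13, 12, 6)
obs 7: x=3 → posterior Dirichlet(9/2, 13, 12, 7)
obs 8: x=2 → posterior Dirichlet(9/2, 13, 13, 7)
obs 9: x=2 → posterior Dirichlet(9/2, 13, 14, 7)

4/23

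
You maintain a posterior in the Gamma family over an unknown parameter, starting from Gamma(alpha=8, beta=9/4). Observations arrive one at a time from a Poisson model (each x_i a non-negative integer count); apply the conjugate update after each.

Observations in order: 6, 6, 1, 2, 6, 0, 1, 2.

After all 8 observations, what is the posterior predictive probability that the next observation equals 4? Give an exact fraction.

10898155840178115020795341572643699724820121190517676500992/65566272081746645306237472322457007248885929584503173828125

obs 1: x=6 → posterior Gamma(14, 13/4)
obs 2: x=6 → posterior Gamma(20, 17/4)
obs 3: x=1 → posterior Gamma(21, 21/4)
obs 4: x=2 → posterior Gamma(23, 25/4)
obs 5: x=6 → posterior Gamma(29, 29/4)
obs 6: x=0 → posterior Gamma(29, 33/4)
obs 7: x=1 → posterior Gamma(30, 37/4)
obs 8: x=2 → posterior Gamma(32, 41/4)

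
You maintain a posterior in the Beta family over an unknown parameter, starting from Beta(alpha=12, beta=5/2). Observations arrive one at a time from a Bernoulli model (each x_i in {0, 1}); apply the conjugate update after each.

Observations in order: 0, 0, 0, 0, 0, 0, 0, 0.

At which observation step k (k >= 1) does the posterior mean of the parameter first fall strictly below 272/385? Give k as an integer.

obs 1: x=0 → posterior Beta(12, 7/2)
obs 2: x=0 → posterior Beta(12, 9/2)
obs 3: x=0 → posterior Beta(12, 11/2)
obs 4: x=0 → posterior Beta(12, 13/2)
obs 5: x=0 → posterior Beta(12, 15/2)
obs 6: x=0 → posterior Beta(12, 17/2)
obs 7: x=0 → posterior Beta(12, 19/2)
obs 8: x=0 → posterior Beta(12, 21/2)

k = 3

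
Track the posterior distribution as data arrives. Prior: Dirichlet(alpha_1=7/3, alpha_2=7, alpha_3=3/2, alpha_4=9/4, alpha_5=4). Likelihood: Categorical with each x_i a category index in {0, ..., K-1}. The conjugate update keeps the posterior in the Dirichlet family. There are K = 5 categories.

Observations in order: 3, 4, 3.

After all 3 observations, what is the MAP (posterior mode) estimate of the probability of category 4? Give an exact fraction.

obs 1: x=3 → posterior Dirichlet(7/3, 7, 3/2, 13/4, 4)
obs 2: x=4 → posterior Dirichlet(7/3, 7, 3/2, 13/4, 5)
obs 3: x=3 → posterior Dirichlet(7/3, 7, 3/2, 17/4, 5)

48/181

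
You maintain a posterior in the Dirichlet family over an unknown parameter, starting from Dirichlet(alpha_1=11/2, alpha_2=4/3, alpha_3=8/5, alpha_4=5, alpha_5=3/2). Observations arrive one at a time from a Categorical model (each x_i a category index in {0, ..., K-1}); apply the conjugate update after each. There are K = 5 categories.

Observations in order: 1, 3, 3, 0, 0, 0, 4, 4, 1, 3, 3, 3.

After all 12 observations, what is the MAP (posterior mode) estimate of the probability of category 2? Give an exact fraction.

obs 1: x=1 → posterior Dirichlet(11/2, 7/3, 8/5, 5, 3/2)
obs 2: x=3 → posterior Dirichlet(11/2, 7/3, 8/5, 6, 3/2)
obs 3: x=3 → posterior Dirichlet(11/2, 7/3, 8/5, 7, 3/2)
obs 4: x=0 → posterior Dirichlet(13/2, 7/3, 8/5, 7, 3/2)
obs 5: x=0 → posterior Dirichlet(15/2, 7/3, 8/5, 7, 3/2)
obs 6: x=0 → posterior Dirichlet(17/2, 7/3, 8/5, 7, 3/2)
obs 7: x=4 → posterior Dirichlet(17/2, 7/3, 8/5, 7, 5/2)
obs 8: x=4 → posterior Dirichlet(17/2, 7/3, 8/5, 7, 7/2)
obs 9: x=1 → posterior Dirichlet(17/2, 10/3, 8/5, 7, 7/2)
obs 10: x=3 → posterior Dirichlet(17/2, 10/3, 8/5, 8, 7/2)
obs 11: x=3 → posterior Dirichlet(17/2, 10/3, 8/5, 9, 7/2)
obs 12: x=3 → posterior Dirichlet(17/2, 10/3, 8/5, 10, 7/2)

9/329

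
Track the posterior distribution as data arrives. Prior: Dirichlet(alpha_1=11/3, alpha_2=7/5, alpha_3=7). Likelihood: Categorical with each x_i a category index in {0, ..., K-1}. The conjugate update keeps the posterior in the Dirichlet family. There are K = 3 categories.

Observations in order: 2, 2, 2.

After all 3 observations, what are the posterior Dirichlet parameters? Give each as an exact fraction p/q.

alpha_1=11/3, alpha_2=7/5, alpha_3=10

obs 1: x=2 → posterior Dirichlet(11/3, 7/5, 8)
obs 2: x=2 → posterior Dirichlet(11/3, 7/5, 9)
obs 3: x=2 → posterior Dirichlet(11/3, 7/5, 10)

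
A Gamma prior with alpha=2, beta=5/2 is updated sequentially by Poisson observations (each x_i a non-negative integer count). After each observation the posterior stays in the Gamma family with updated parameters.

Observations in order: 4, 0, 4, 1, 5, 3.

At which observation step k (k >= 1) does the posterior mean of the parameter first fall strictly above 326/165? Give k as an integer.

k = 5

obs 1: x=4 → posterior Gamma(6, 7/2)
obs 2: x=0 → posterior Gamma(6, 9/2)
obs 3: x=4 → posterior Gamma(10, 11/2)
obs 4: x=1 → posterior Gamma(11, 13/2)
obs 5: x=5 → posterior Gamma(16, 15/2)
obs 6: x=3 → posterior Gamma(19, 17/2)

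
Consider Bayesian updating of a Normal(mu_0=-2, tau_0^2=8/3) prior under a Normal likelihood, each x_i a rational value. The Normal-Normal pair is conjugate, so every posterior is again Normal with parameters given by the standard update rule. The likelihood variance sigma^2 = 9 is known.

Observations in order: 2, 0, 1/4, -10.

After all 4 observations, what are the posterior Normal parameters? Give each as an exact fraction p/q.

obs 1: x=2 → posterior Normal(-38/35, 72/35)
obs 2: x=0 → posterior Normal(-38/43, 72/43)
obs 3: x=1/4 → posterior Normal(-12/17, 24/17)
obs 4: x=-10 → posterior Normal(-116/59, 72/59)

mu_0=-116/59, tau_0^2=72/59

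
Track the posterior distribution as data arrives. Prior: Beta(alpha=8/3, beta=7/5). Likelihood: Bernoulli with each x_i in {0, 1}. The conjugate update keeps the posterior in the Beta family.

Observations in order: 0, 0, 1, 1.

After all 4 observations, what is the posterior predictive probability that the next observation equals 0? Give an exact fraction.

51/121

obs 1: x=0 → posterior Beta(8/3, 12/5)
obs 2: x=0 → posterior Beta(8/3, 17/5)
obs 3: x=1 → posterior Beta(11/3, 17/5)
obs 4: x=1 → posterior Beta(14/3, 17/5)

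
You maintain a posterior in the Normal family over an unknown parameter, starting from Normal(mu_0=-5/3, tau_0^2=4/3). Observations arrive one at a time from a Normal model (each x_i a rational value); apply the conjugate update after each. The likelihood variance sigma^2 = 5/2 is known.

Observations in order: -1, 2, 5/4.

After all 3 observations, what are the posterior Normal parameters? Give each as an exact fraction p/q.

mu_0=-7/39, tau_0^2=20/39

obs 1: x=-1 → posterior Normal(-33/23, 20/23)
obs 2: x=2 → posterior Normal(-17/31, 20/31)
obs 3: x=5/4 → posterior Normal(-7/39, 20/39)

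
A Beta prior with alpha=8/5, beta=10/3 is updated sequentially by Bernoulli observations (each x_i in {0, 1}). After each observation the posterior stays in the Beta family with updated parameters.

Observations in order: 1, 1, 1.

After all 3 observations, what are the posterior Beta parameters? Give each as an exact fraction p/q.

alpha=23/5, beta=10/3

obs 1: x=1 → posterior Beta(13/5, 10/3)
obs 2: x=1 → posterior Beta(18/5, 10/3)
obs 3: x=1 → posterior Beta(23/5, 10/3)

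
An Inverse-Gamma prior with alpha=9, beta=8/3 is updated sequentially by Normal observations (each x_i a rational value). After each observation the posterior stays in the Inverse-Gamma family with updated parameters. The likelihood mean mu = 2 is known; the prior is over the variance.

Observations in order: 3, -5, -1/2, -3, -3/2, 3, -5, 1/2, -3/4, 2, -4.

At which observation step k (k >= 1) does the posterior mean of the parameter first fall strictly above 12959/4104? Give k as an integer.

obs 1: x=3 → posterior Inverse-Gamma(19/2, 19/6)
obs 2: x=-5 → posterior Inverse-Gamma(10, 83/3)
obs 3: x=-1/2 → posterior Inverse-Gamma(21/2, 739/24)
obs 4: x=-3 → posterior Inverse-Gamma(11, 1039/24)
obs 5: x=-3/2 → posterior Inverse-Gamma(23/2, 593/12)
obs 6: x=3 → posterior Inverse-Gamma(12, 599/12)
obs 7: x=-5 → posterior Inverse-Gamma(25/2, 893/12)
obs 8: x=1/2 → posterior Inverse-Gamma(13, 1813/24)
obs 9: x=-3/4 → posterior Inverse-Gamma(27/2, 7615/96)
obs 10: x=2 → posterior Inverse-Gamma(14, 7615/96)
obs 11: x=-4 → posterior Inverse-Gamma(29/2, 9343/96)

k = 3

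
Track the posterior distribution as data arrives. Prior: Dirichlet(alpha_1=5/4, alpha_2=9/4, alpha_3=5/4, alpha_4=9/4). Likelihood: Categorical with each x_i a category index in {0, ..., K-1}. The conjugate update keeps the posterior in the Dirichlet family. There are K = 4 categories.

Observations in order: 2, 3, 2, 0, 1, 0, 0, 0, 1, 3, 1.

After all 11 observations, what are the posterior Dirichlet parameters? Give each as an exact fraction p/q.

alpha_1=21/4, alpha_2=21/4, alpha_3=13/4, alpha_4=17/4

obs 1: x=2 → posterior Dirichlet(5/4, 9/4, 9/4, 9/4)
obs 2: x=3 → posterior Dirichlet(5/4, 9/4, 9/4, 13/4)
obs 3: x=2 → posterior Dirichlet(5/4, 9/4, 13/4, 13/4)
obs 4: x=0 → posterior Dirichlet(9/4, 9/4, 13/4, 13/4)
obs 5: x=1 → posterior Dirichlet(9/4, 13/4, 13/4, 13/4)
obs 6: x=0 → posterior Dirichlet(13/4, 13/4, 13/4, 13/4)
obs 7: x=0 → posterior Dirichlet(17/4, 13/4, 13/4, 13/4)
obs 8: x=0 → posterior Dirichlet(21/4, 13/4, 13/4, 13/4)
obs 9: x=1 → posterior Dirichlet(21/4, 17/4, 13/4, 13/4)
obs 10: x=3 → posterior Dirichlet(21/4, 17/4, 13/4, 17/4)
obs 11: x=1 → posterior Dirichlet(21/4, 21/4, 13/4, 17/4)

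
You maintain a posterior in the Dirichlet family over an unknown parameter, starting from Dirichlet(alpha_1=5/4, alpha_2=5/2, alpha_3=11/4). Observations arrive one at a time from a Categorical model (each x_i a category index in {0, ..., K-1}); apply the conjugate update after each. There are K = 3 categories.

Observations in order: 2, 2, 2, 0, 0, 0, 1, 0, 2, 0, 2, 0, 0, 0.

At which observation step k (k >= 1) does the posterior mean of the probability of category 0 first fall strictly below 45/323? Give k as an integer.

obs 1: x=2 → posterior Dirichlet(5/4, 5/2, 15/4)
obs 2: x=2 → posterior Dirichlet(5/4, 5/2, 19/4)
obs 3: x=2 → posterior Dirichlet(5/4, 5/2, 23/4)
obs 4: x=0 → posterior Dirichlet(9/4, 5/2, 23/4)
obs 5: x=0 → posterior Dirichlet(13/4, 5/2, 23/4)
obs 6: x=0 → posterior Dirichlet(17/4, 5/2, 23/4)
obs 7: x=1 → posterior Dirichlet(17/4, 7/2, 23/4)
obs 8: x=0 → posterior Dirichlet(21/4, 7/2, 23/4)
obs 9: x=2 → posterior Dirichlet(21/4, 7/2, 27/4)
obs 10: x=0 → posterior Dirichlet(25/4, 7/2, 27/4)
obs 11: x=2 → posterior Dirichlet(25/4, 7/2, 31/4)
obs 12: x=0 → posterior Dirichlet(29/4, 7/2, 31/4)
obs 13: x=0 → posterior Dirichlet(33/4, 7/2, 31/4)
obs 14: x=0 → posterior Dirichlet(37/4, 7/2, 31/4)

k = 3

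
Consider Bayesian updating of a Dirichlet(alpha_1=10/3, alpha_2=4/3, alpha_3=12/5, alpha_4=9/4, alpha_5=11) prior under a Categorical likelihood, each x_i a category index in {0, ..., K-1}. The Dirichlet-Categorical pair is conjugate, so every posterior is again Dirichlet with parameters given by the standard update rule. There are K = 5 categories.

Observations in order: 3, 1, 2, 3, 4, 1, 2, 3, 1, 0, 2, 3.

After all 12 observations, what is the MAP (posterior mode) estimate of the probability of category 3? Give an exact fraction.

obs 1: x=3 → posterior Dirichlet(10/3, 4/3, 12/5, 13/4, 11)
obs 2: x=1 → posterior Dirichlet(10/3, 7/3, 12/5, 13/4, 11)
obs 3: x=2 → posterior Dirichlet(10/3, 7/3, 17/5, 13/4, 11)
obs 4: x=3 → posterior Dirichlet(10/3, 7/3, 17/5, 17/4, 11)
obs 5: x=4 → posterior Dirichlet(10/3, 7/3, 17/5, 17/4, 12)
obs 6: x=1 → posterior Dirichlet(10/3, 10/3, 17/5, 17/4, 12)
obs 7: x=2 → posterior Dirichlet(10/3, 10/3, 22/5, 17/4, 12)
obs 8: x=3 → posterior Dirichlet(10/3, 10/3, 22/5, 21/4, 12)
obs 9: x=1 → posterior Dirichlet(10/3, 13/3, 22/5, 21/4, 12)
obs 10: x=0 → posterior Dirichlet(13/3, 13/3, 22/5, 21/4, 12)
obs 11: x=2 → posterior Dirichlet(13/3, 13/3, 27/5, 21/4, 12)
obs 12: x=3 → posterior Dirichlet(13/3, 13/3, 27/5, 25/4, 12)

315/1639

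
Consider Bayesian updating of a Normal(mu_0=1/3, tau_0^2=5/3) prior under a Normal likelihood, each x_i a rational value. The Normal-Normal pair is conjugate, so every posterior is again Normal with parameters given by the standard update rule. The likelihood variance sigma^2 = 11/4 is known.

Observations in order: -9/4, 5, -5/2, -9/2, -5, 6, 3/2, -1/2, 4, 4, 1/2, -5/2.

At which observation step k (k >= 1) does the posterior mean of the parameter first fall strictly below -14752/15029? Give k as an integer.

k = 5

obs 1: x=-9/4 → posterior Normal(-34/53, 55/53)
obs 2: x=5 → posterior Normal(66/73, 55/73)
obs 3: x=-5/2 → posterior Normal(16/93, 55/93)
obs 4: x=-9/2 → posterior Normal(-74/113, 55/113)
obs 5: x=-5 → posterior Normal(-174/133, 55/133)
obs 6: x=6 → posterior Normal(-6/17, 55/153)
obs 7: x=3/2 → posterior Normal(-24/173, 55/173)
obs 8: x=-1/2 → posterior Normal(-34/193, 55/193)
obs 9: x=4 → posterior Normal(46/213, 55/213)
obs 10: x=4 → posterior Normal(126/233, 55/233)
obs 11: x=1/2 → posterior Normal(136/253, 5/23)
obs 12: x=-5/2 → posterior Normal(86/273, 55/273)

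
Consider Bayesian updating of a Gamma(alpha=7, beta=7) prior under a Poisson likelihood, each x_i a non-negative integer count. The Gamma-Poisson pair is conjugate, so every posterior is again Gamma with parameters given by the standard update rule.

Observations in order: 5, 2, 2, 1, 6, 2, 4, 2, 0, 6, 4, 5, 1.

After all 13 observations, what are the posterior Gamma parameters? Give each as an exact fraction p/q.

obs 1: x=5 → posterior Gamma(12, 8)
obs 2: x=2 → posterior Gamma(14, 9)
obs 3: x=2 → posterior Gamma(16, 10)
obs 4: x=1 → posterior Gamma(17, 11)
obs 5: x=6 → posterior Gamma(23, 12)
obs 6: x=2 → posterior Gamma(25, 13)
obs 7: x=4 → posterior Gamma(29, 14)
obs 8: x=2 → posterior Gamma(31, 15)
obs 9: x=0 → posterior Gamma(31, 16)
obs 10: x=6 → posterior Gamma(37, 17)
obs 11: x=4 → posterior Gamma(41, 18)
obs 12: x=5 → posterior Gamma(46, 19)
obs 13: x=1 → posterior Gamma(47, 20)

alpha=47, beta=20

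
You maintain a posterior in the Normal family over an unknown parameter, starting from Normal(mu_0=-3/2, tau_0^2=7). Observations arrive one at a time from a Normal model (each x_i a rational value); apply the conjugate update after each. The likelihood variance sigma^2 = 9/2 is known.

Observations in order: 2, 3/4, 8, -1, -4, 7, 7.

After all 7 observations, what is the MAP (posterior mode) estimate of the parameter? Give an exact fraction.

263/107

obs 1: x=2 → posterior Normal(29/46, 63/23)
obs 2: x=3/4 → posterior Normal(25/37, 63/37)
obs 3: x=8 → posterior Normal(137/51, 21/17)
obs 4: x=-1 → posterior Normal(123/65, 63/65)
obs 5: x=-4 → posterior Normal(67/79, 63/79)
obs 6: x=7 → posterior Normal(55/31, 21/31)
obs 7: x=7 → posterior Normal(263/107, 63/107)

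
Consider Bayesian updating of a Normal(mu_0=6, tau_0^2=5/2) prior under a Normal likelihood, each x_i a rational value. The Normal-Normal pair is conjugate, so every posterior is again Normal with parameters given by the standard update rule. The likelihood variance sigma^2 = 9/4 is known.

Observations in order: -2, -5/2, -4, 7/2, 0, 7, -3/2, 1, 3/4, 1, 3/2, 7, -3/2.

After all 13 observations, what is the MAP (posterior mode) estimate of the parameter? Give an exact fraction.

obs 1: x=-2 → posterior Normal(34/19, 45/38)
obs 2: x=-5/2 → posterior Normal(9/29, 45/58)
obs 3: x=-4 → posterior Normal(-31/39, 15/26)
obs 4: x=7/2 → posterior Normal(4/49, 45/98)
obs 5: x=0 → posterior Normal(4/59, 45/118)
obs 6: x=7 → posterior Normal(74/69, 15/46)
obs 7: x=-3/2 → posterior Normal(59/79, 45/158)
obs 8: x=1 → posterior Normal(69/89, 45/178)
obs 9: x=3/4 → posterior Normal(17/22, 5/22)
obs 10: x=1 → posterior Normal(173/218, 45/218)
obs 11: x=3/2 → posterior Normal(29/34, 45/238)
obs 12: x=7 → posterior Normal(343/258, 15/86)
obs 13: x=-3/2 → posterior Normal(313/278, 45/278)

313/278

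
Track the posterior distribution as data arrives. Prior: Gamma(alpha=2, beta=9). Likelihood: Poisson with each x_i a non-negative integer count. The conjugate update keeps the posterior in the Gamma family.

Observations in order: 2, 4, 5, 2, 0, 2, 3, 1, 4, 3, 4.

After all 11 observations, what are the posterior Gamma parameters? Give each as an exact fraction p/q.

alpha=32, beta=20

obs 1: x=2 → posterior Gamma(4, 10)
obs 2: x=4 → posterior Gamma(8, 11)
obs 3: x=5 → posterior Gamma(13, 12)
obs 4: x=2 → posterior Gamma(15, 13)
obs 5: x=0 → posterior Gamma(15, 14)
obs 6: x=2 → posterior Gamma(17, 15)
obs 7: x=3 → posterior Gamma(20, 16)
obs 8: x=1 → posterior Gamma(21, 17)
obs 9: x=4 → posterior Gamma(25, 18)
obs 10: x=3 → posterior Gamma(28, 19)
obs 11: x=4 → posterior Gamma(32, 20)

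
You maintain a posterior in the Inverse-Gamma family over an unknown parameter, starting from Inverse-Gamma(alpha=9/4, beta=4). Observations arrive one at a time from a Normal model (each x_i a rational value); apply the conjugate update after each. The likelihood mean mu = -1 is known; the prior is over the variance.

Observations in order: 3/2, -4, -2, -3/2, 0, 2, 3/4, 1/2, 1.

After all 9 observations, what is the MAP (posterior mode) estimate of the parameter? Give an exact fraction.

701/248

obs 1: x=3/2 → posterior Inverse-Gamma(11/4, 57/8)
obs 2: x=-4 → posterior Inverse-Gamma(13/4, 93/8)
obs 3: x=-2 → posterior Inverse-Gamma(15/4, 97/8)
obs 4: x=-3/2 → posterior Inverse-Gamma(17/4, 49/4)
obs 5: x=0 → posterior Inverse-Gamma(19/4, 51/4)
obs 6: x=2 → posterior Inverse-Gamma(21/4, 69/4)
obs 7: x=3/4 → posterior Inverse-Gamma(23/4, 601/32)
obs 8: x=1/2 → posterior Inverse-Gamma(25/4, 637/32)
obs 9: x=1 → posterior Inverse-Gamma(27/4, 701/32)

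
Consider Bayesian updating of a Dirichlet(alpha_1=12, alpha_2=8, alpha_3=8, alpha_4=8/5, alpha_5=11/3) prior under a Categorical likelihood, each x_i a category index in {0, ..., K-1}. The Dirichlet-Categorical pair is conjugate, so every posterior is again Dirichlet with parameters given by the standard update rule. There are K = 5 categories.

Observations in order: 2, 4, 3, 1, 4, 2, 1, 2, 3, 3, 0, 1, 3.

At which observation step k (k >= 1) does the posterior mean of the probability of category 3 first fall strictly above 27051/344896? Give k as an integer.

obs 1: x=2 → posterior Dirichlet(12, 8, 9, 8/5, 11/3)
obs 2: x=4 → posterior Dirichlet(12, 8, 9, 8/5, 14/3)
obs 3: x=3 → posterior Dirichlet(12, 8, 9, 13/5, 14/3)
obs 4: x=1 → posterior Dirichlet(12, 9, 9, 13/5, 14/3)
obs 5: x=4 → posterior Dirichlet(12, 9, 9, 13/5, 17/3)
obs 6: x=2 → posterior Dirichlet(12, 9, 10, 13/5, 17/3)
obs 7: x=1 → posterior Dirichlet(12, 10, 10, 13/5, 17/3)
obs 8: x=2 → posterior Dirichlet(12, 10, 11, 13/5, 17/3)
obs 9: x=3 → posterior Dirichlet(12, 10, 11, 18/5, 17/3)
obs 10: x=3 → posterior Dirichlet(12, 10, 11, 23/5, 17/3)
obs 11: x=0 → posterior Dirichlet(13, 10, 11, 23/5, 17/3)
obs 12: x=1 → posterior Dirichlet(13, 11, 11, 23/5, 17/3)
obs 13: x=3 → posterior Dirichlet(13, 11, 11, 28/5, 17/3)

k = 9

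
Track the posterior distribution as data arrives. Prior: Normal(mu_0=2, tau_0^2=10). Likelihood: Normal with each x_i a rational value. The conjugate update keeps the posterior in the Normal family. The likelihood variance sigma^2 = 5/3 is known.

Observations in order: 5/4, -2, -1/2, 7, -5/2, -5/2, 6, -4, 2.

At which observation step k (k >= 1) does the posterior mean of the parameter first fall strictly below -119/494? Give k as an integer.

k = 3

obs 1: x=5/4 → posterior Normal(19/14, 10/7)
obs 2: x=-2 → posterior Normal(-5/26, 10/13)
obs 3: x=-1/2 → posterior Normal(-11/38, 10/19)
obs 4: x=7 → posterior Normal(73/50, 2/5)
obs 5: x=-5/2 → posterior Normal(43/62, 10/31)
obs 6: x=-5/2 → posterior Normal(13/74, 10/37)
obs 7: x=6 → posterior Normal(85/86, 10/43)
obs 8: x=-4 → posterior Normal(37/98, 10/49)
obs 9: x=2 → posterior Normal(61/110, 2/11)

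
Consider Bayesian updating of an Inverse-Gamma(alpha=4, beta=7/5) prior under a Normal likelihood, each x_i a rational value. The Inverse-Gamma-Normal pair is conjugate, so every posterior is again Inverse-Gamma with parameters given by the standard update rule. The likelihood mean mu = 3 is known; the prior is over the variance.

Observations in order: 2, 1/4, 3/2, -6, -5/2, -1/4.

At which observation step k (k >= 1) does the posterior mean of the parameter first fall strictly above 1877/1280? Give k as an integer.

obs 1: x=2 → posterior Inverse-Gamma(9/2, 19/10)
obs 2: x=1/4 → posterior Inverse-Gamma(5, 909/160)
obs 3: x=3/2 → posterior Inverse-Gamma(11/2, 1089/160)
obs 4: x=-6 → posterior Inverse-Gamma(6, 7569/160)
obs 5: x=-5/2 → posterior Inverse-Gamma(13/2, 9989/160)
obs 6: x=-1/4 → posterior Inverse-Gamma(7, 5417/80)

k = 3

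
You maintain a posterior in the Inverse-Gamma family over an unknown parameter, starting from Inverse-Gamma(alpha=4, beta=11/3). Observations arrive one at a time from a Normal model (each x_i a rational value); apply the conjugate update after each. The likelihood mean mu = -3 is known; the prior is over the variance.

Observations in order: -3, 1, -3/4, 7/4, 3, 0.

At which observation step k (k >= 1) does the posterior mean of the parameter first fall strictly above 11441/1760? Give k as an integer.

k = 5

obs 1: x=-3 → posterior Inverse-Gamma(9/2, 11/3)
obs 2: x=1 → posterior Inverse-Gamma(5, 35/3)
obs 3: x=-3/4 → posterior Inverse-Gamma(11/2, 1363/96)
obs 4: x=7/4 → posterior Inverse-Gamma(6, 1223/48)
obs 5: x=3 → posterior Inverse-Gamma(13/2, 2087/48)
obs 6: x=0 → posterior Inverse-Gamma(7, 2303/48)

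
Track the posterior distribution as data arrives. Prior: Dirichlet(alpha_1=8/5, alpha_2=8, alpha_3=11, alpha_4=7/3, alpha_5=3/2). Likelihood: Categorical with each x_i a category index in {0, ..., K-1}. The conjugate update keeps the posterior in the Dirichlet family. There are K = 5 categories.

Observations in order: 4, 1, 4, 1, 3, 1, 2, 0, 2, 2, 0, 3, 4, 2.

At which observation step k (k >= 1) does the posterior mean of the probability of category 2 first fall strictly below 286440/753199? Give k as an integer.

k = 5

obs 1: x=4 → posterior Dirichlet(8/5, 8, 11, 7/3, 5/2)
obs 2: x=1 → posterior Dirichlet(8/5, 9, 11, 7/3, 5/2)
obs 3: x=4 → posterior Dirichlet(8/5, 9, 11, 7/3, 7/2)
obs 4: x=1 → posterior Dirichlet(8/5, 10, 11, 7/3, 7/2)
obs 5: x=3 → posterior Dirichlet(8/5, 10, 11, 10/3, 7/2)
obs 6: x=1 → posterior Dirichlet(8/5, 11, 11, 10/3, 7/2)
obs 7: x=2 → posterior Dirichlet(8/5, 11, 12, 10/3, 7/2)
obs 8: x=0 → posterior Dirichlet(13/5, 11, 12, 10/3, 7/2)
obs 9: x=2 → posterior Dirichlet(13/5, 11, 13, 10/3, 7/2)
obs 10: x=2 → posterior Dirichlet(13/5, 11, 14, 10/3, 7/2)
obs 11: x=0 → posterior Dirichlet(18/5, 11, 14, 10/3, 7/2)
obs 12: x=3 → posterior Dirichlet(18/5, 11, 14, 13/3, 7/2)
obs 13: x=4 → posterior Dirichlet(18/5, 11, 14, 13/3, 9/2)
obs 14: x=2 → posterior Dirichlet(18/5, 11, 15, 13/3, 9/2)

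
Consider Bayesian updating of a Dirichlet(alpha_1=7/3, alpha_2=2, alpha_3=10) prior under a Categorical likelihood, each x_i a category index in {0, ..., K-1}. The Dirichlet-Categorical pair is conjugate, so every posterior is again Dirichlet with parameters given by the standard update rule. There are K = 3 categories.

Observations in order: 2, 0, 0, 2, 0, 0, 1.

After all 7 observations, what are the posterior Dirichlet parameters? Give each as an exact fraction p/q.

alpha_1=19/3, alpha_2=3, alpha_3=12

obs 1: x=2 → posterior Dirichlet(7/3, 2, 11)
obs 2: x=0 → posterior Dirichlet(10/3, 2, 11)
obs 3: x=0 → posterior Dirichlet(13/3, 2, 11)
obs 4: x=2 → posterior Dirichlet(13/3, 2, 12)
obs 5: x=0 → posterior Dirichlet(16/3, 2, 12)
obs 6: x=0 → posterior Dirichlet(19/3, 2, 12)
obs 7: x=1 → posterior Dirichlet(19/3, 3, 12)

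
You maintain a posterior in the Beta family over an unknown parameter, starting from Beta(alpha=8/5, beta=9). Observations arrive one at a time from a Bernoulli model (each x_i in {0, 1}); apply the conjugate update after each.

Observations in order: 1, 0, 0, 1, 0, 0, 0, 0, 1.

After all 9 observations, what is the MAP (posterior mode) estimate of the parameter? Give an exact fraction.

obs 1: x=1 → posterior Beta(13/5, 9)
obs 2: x=0 → posterior Beta(13/5, 10)
obs 3: x=0 → posterior Beta(13/5, 11)
obs 4: x=1 → posterior Beta(18/5, 11)
obs 5: x=0 → posterior Beta(18/5, 12)
obs 6: x=0 → posterior Beta(18/5, 13)
obs 7: x=0 → posterior Beta(18/5, 14)
obs 8: x=0 → posterior Beta(18/5, 15)
obs 9: x=1 → posterior Beta(23/5, 15)

9/44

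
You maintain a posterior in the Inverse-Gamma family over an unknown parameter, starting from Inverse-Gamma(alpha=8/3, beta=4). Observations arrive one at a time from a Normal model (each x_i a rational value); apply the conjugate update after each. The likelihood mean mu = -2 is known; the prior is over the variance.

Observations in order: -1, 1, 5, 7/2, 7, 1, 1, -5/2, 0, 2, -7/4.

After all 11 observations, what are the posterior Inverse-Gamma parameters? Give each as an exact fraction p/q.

obs 1: x=-1 → posterior Inverse-Gamma(19/6, 9/2)
obs 2: x=1 → posterior Inverse-Gamma(11/3, 9)
obs 3: x=5 → posterior Inverse-Gamma(25/6, 67/2)
obs 4: x=7/2 → posterior Inverse-Gamma(14/3, 389/8)
obs 5: x=7 → posterior Inverse-Gamma(31/6, 713/8)
obs 6: x=1 → posterior Inverse-Gamma(17/3, 749/8)
obs 7: x=1 → posterior Inverse-Gamma(37/6, 785/8)
obs 8: x=-5/2 → posterior Inverse-Gamma(20/3, 393/4)
obs 9: x=0 → posterior Inverse-Gamma(43/6, 401/4)
obs 10: x=2 → posterior Inverse-Gamma(23/3, 433/4)
obs 11: x=-7/4 → posterior Inverse-Gamma(49/6, 3465/32)

alpha=49/6, beta=3465/32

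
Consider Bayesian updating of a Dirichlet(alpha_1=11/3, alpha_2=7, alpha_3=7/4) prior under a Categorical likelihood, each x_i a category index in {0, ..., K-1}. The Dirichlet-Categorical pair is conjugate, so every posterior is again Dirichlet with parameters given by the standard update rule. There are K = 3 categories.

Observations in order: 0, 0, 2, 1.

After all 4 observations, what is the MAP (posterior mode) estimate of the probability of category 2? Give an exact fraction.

obs 1: x=0 → posterior Dirichlet(14/3, 7, 7/4)
obs 2: x=0 → posterior Dirichlet(17/3, 7, 7/4)
obs 3: x=2 → posterior Dirichlet(17/3, 7, 11/4)
obs 4: x=1 → posterior Dirichlet(17/3, 8, 11/4)

3/23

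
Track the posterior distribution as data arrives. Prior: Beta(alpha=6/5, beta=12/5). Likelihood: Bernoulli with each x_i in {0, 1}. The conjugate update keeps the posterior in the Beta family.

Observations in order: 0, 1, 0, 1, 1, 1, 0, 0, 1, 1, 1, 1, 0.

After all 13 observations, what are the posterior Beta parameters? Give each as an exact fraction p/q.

obs 1: x=0 → posterior Beta(6/5, 17/5)
obs 2: x=1 → posterior Beta(11/5, 17/5)
obs 3: x=0 → posterior Beta(11/5, 22/5)
obs 4: x=1 → posterior Beta(16/5, 22/5)
obs 5: x=1 → posterior Beta(21/5, 22/5)
obs 6: x=1 → posterior Beta(26/5, 22/5)
obs 7: x=0 → posterior Beta(26/5, 27/5)
obs 8: x=0 → posterior Beta(26/5, 32/5)
obs 9: x=1 → posterior Beta(31/5, 32/5)
obs 10: x=1 → posterior Beta(36/5, 32/5)
obs 11: x=1 → posterior Beta(41/5, 32/5)
obs 12: x=1 → posterior Beta(46/5, 32/5)
obs 13: x=0 → posterior Beta(46/5, 37/5)

alpha=46/5, beta=37/5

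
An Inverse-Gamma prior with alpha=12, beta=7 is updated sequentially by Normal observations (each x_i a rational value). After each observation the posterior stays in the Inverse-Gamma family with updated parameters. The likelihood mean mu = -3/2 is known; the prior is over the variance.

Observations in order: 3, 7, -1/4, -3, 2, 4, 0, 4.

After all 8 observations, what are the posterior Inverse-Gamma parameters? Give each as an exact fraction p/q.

alpha=16, beta=2965/32

obs 1: x=3 → posterior Inverse-Gamma(25/2, 137/8)
obs 2: x=7 → posterior Inverse-Gamma(13, 213/4)
obs 3: x=-1/4 → posterior Inverse-Gamma(27/2, 1729/32)
obs 4: x=-3 → posterior Inverse-Gamma(14, 1765/32)
obs 5: x=2 → posterior Inverse-Gamma(29/2, 1961/32)
obs 6: x=4 → posterior Inverse-Gamma(15, 2445/32)
obs 7: x=0 → posterior Inverse-Gamma(31/2, 2481/32)
obs 8: x=4 → posterior Inverse-Gamma(16, 2965/32)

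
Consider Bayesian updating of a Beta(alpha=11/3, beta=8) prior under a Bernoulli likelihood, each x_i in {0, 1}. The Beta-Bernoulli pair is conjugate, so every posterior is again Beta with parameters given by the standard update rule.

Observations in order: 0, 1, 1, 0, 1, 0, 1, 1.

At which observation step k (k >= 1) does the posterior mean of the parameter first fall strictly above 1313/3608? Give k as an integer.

obs 1: x=0 → posterior Beta(11/3, 9)
obs 2: x=1 → posterior Beta(14/3, 9)
obs 3: x=1 → posterior Beta(17/3, 9)
obs 4: x=0 → posterior Beta(17/3, 10)
obs 5: x=1 → posterior Beta(20/3, 10)
obs 6: x=0 → posterior Beta(20/3, 11)
obs 7: x=1 → posterior Beta(23/3, 11)
obs 8: x=1 → posterior Beta(26/3, 11)

k = 3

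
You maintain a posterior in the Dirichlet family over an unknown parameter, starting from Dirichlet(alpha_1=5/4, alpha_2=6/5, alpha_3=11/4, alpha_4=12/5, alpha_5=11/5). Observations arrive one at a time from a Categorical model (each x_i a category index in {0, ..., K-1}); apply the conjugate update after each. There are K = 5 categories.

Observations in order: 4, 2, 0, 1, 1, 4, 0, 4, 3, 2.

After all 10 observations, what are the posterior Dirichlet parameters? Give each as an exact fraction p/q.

obs 1: x=4 → posterior Dirichlet(5/4, 6/5, 11/4, 12/5, 16/5)
obs 2: x=2 → posterior Dirichlet(5/4, 6/5, 15/4, 12/5, 16/5)
obs 3: x=0 → posterior Dirichlet(9/4, 6/5, 15/4, 12/5, 16/5)
obs 4: x=1 → posterior Dirichlet(9/4, 11/5, 15/4, 12/5, 16/5)
obs 5: x=1 → posterior Dirichlet(9/4, 16/5, 15/4, 12/5, 16/5)
obs 6: x=4 → posterior Dirichlet(9/4, 16/5, 15/4, 12/5, 21/5)
obs 7: x=0 → posterior Dirichlet(13/4, 16/5, 15/4, 12/5, 21/5)
obs 8: x=4 → posterior Dirichlet(13/4, 16/5, 15/4, 12/5, 26/5)
obs 9: x=3 → posterior Dirichlet(13/4, 16/5, 15/4, 17/5, 26/5)
obs 10: x=2 → posterior Dirichlet(13/4, 16/5, 19/4, 17/5, 26/5)

alpha_1=13/4, alpha_2=16/5, alpha_3=19/4, alpha_4=17/5, alpha_5=26/5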